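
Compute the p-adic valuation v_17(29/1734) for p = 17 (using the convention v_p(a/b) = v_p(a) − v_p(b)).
v_17(29/1734) = -2

Factor powers of 17 from the numerator and denominator of the reduced fraction: 29 = 17^0 · 29 and 1734 = 17^2 · 6. Apply v_p(a/b) = v_p(a) − v_p(b): v_17(29/1734) = 0 − 2 = -2.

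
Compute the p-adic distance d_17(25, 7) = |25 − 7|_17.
d_17(25, 7) = 1

Step 1 — x − y = 25 − 7 = 18. Step 2 — v_17(18) = 0 (factor: 18 = (17^0 · 18); the sign does not affect v_p). Step 3 — |x − y|_17 = 17^{0} = 1.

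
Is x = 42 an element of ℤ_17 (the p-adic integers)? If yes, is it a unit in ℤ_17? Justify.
x ∈ ℤ_17^× (unit); v_17(x) = 0

ℤ_17 = {x ∈ ℚ_17 : v_17(x) ≥ 0} and ℤ_17^× = {x ∈ ℤ_17 : v_17(x) = 0}. Here v_17(42) = v_17(num) − v_17(den) = 0; compare against these criteria.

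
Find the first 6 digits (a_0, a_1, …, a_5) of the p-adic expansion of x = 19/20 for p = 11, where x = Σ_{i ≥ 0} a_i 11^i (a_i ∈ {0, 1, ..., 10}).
(a_0, …, a_5) = (7, 0, 6, 0, 6, 0)

v_11(19/20) = 0 (numerator and denominator both coprime to 11), so x ∈ ℤ_11^×. Compute digits iteratively via a_i = x_i mod 11, x_{i+1} = (x_i − a_i)/11, with x_0 = x:
  x_0 = 19/20;  a_0 = 7;  x_1 = (x_0 − 7)/11 = -11/20
  x_1 = -11/20;  a_1 = 0;  x_2 = (x_1 − 0)/11 = -1/20
  x_2 = -1/20;  a_2 = 6;  x_3 = (x_2 − 6)/11 = -11/20
  x_3 = -11/20;  a_3 = 0;  x_4 = (x_3 − 0)/11 = -1/20
  x_4 = -1/20;  a_4 = 6;  x_5 = (x_4 − 6)/11 = -11/20
  x_5 = -11/20;  a_5 = 0;  x_6 = (x_5 − 0)/11 = -1/20
Digits: (7, 0, 6, 0, 6, 0).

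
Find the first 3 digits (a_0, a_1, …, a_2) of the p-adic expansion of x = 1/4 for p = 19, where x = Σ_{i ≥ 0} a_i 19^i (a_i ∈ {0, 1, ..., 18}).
(a_0, …, a_2) = (5, 14, 4)

v_19(1/4) = 0 (numerator and denominator both coprime to 19), so x ∈ ℤ_19^×. Compute digits iteratively via a_i = x_i mod 19, x_{i+1} = (x_i − a_i)/19, with x_0 = x:
  x_0 = 1/4;  a_0 = 5;  x_1 = (x_0 − 5)/19 = -1/4
  x_1 = -1/4;  a_1 = 14;  x_2 = (x_1 − 14)/19 = -3/4
  x_2 = -3/4;  a_2 = 4;  x_3 = (x_2 − 4)/19 = -1/4
Digits: (5, 14, 4).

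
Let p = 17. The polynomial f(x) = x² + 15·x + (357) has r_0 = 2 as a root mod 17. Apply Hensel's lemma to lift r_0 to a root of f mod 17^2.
r_1 = 240 (mod 289)

Hensel: r_{i+1} = r_i − f(r_i)·(f′(r_i))^{-1} mod 17^{i+2}, f′(x) = 2x + 15. Iterate:
  r_0 = 2 (mod 17)
  r_1 = 240 (mod 289)
Final: r = 240 satisfies f(r) ≡ 0 mod 17^2.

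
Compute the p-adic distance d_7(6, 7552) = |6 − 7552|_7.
d_7(6, 7552) = 1/343

Step 1 — x − y = 6 − 7552 = -7546. Step 2 — v_7(-7546) = 3 (factor: -7546 = −(7^3 · 22); the sign does not affect v_p). Step 3 — |x − y|_7 = 7^{-3} = 1/343.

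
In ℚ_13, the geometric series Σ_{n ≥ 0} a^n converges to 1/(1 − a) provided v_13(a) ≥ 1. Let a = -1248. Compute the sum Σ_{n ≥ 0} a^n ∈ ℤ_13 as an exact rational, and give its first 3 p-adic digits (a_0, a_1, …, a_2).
Σ a^n = 1/(1 − a) = 1/1249;  first 3 digits = (1, 8, 4)

v_13(a) = 1 ≥ 1, so the series converges in ℤ_13 to 1/(1 − a) = 1/(1 − (-1248)) = 1/1249. Expand this rational in ℤ_13: compute digits iteratively via d_i = x_i mod 13, x_{i+1} = (x_i − d_i)/13. The first 3 digits are (1, 8, 4).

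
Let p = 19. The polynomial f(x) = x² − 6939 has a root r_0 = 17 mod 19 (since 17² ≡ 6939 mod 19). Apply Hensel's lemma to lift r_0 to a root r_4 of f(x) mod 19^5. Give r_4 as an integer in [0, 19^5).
r_4 = 372170 (mod 2476099)

Hensel's recurrence: r_{i+1} = r_i − f(r_i)·(f′(r_i))^{-1} mod 19^{i+2}, with f′(x) = 2x. Iterate:
  r_0 = 17 (mod 19)
  r_1 = 340 (mod 361)
  r_2 = 1784 (mod 6859)
  r_3 = 111528 (mod 130321)
  r_4 = 372170 (mod 2476099)
Final: r_4 = 372170, and one checks f(r_4) ≡ 0 mod 19^5.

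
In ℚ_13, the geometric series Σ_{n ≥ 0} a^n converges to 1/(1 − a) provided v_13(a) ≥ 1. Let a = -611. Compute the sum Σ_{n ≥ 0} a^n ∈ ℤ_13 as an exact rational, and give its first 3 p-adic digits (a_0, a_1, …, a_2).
Σ a^n = 1/(1 − a) = 1/612;  first 3 digits = (1, 5, 8)

v_13(a) = 1 ≥ 1, so the series converges in ℤ_13 to 1/(1 − a) = 1/(1 − (-611)) = 1/612. Expand this rational in ℤ_13: compute digits iteratively via d_i = x_i mod 13, x_{i+1} = (x_i − d_i)/13. The first 3 digits are (1, 5, 8).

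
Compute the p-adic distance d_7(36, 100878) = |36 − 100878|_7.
d_7(36, 100878) = 1/16807

Step 1 — x − y = 36 − 100878 = -100842. Step 2 — v_7(-100842) = 5 (factor: -100842 = −(7^5 · 6); the sign does not affect v_p). Step 3 — |x − y|_7 = 7^{-5} = 1/16807.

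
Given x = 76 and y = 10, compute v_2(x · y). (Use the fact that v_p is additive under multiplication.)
v_2(760) = 3

v_p(x) = 2 (factor: 76 = 2^2 · 19); v_p(y) = 1 (factor: 10 = 2^1 · 5). Additivity: v_p(xy) = v_p(x) + v_p(y) = 2 + 1 = 3. (Direct check: xy = 760 = 2^3 · (95).)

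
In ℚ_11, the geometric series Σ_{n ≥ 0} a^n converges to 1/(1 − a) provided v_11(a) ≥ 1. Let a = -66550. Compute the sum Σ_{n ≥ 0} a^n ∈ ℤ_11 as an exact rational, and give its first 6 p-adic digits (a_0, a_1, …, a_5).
Σ a^n = 1/(1 − a) = 1/66551;  first 6 digits = (1, 0, 0, 5, 6, 10)

v_11(a) = 3 ≥ 1, so the series converges in ℤ_11 to 1/(1 − a) = 1/(1 − (-66550)) = 1/66551. Expand this rational in ℤ_11: compute digits iteratively via d_i = x_i mod 11, x_{i+1} = (x_i − d_i)/11. The first 6 digits are (1, 0, 0, 5, 6, 10).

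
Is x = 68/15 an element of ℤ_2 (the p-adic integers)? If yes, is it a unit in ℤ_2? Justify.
x ∈ ℤ_2 but not a unit; v_2(x) = 2 > 0

ℤ_2 = {x ∈ ℚ_2 : v_2(x) ≥ 0} and ℤ_2^× = {x ∈ ℤ_2 : v_2(x) = 0}. Here v_2(68/15) = v_2(num) − v_2(den) = 2; compare against these criteria.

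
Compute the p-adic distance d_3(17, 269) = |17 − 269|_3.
d_3(17, 269) = 1/9

Step 1 — x − y = 17 − 269 = -252. Step 2 — v_3(-252) = 2 (factor: -252 = −(3^2 · 28); the sign does not affect v_p). Step 3 — |x − y|_3 = 3^{-2} = 1/9.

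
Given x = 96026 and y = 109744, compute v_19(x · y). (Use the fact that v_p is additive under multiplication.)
v_19(10538277344) = 6

v_p(x) = 3 (factor: 96026 = 19^3 · 14); v_p(y) = 3 (factor: 109744 = 19^3 · 16). Additivity: v_p(xy) = v_p(x) + v_p(y) = 3 + 3 = 6. (Direct check: xy = 10538277344 = 19^6 · (224).)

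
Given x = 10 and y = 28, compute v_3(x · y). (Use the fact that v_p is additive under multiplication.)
v_3(280) = 0

v_p(x) = 0 (factor: 10 = 3^0 · 10); v_p(y) = 0 (factor: 28 = 3^0 · 28). Additivity: v_p(xy) = v_p(x) + v_p(y) = 0 + 0 = 0. (Direct check: xy = 280 = 3^0 · (280).)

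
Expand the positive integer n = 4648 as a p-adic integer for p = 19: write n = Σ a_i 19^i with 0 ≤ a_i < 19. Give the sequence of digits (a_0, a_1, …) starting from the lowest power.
(a_0, a_1, …) = (12, 16, 12)

Repeated division by 19 gives the digits low-to-high: 4648 = 12 + 16·19^1 + 12·19^2. Digit sequence: (12, 16, 12).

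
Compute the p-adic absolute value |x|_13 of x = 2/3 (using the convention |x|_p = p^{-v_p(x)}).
|2/3|_13 = 1

Step 1 — compute v_13(x) by factoring powers of 13 out of the numerator and denominator: v_13(2/3) = 0. Step 2 — apply |x|_p = p^{-v_p(x)} = 13^{0} = 1.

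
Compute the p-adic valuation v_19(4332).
v_19(4332) = 2

v_19(n) is the largest exponent k such that 19^k divides n. Factor out: 4332 = 19^2 · 12. (Sign doesn't affect v_p.) So v_19(4332) = 2.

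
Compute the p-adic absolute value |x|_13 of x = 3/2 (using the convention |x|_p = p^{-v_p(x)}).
|3/2|_13 = 1

Step 1 — compute v_13(x) by factoring powers of 13 out of the numerator and denominator: v_13(3/2) = 0. Step 2 — apply |x|_p = p^{-v_p(x)} = 13^{0} = 1.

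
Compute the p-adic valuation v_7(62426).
v_7(62426) = 4

v_7(n) is the largest exponent k such that 7^k divides n. Factor out: 62426 = 7^4 · 26. (Sign doesn't affect v_p.) So v_7(62426) = 4.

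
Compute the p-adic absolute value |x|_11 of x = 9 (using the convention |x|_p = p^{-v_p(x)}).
|9|_11 = 1

Step 1 — compute v_11(x) by factoring powers of 11 out of the numerator and denominator: v_11(9) = 0. Step 2 — apply |x|_p = p^{-v_p(x)} = 11^{0} = 1.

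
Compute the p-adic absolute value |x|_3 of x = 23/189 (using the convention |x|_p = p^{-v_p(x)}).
|23/189|_3 = 27

Step 1 — compute v_3(x) by factoring powers of 3 out of the numerator and denominator: v_3(23/189) = -3. Step 2 — apply |x|_p = p^{-v_p(x)} = 3^{3} = 27.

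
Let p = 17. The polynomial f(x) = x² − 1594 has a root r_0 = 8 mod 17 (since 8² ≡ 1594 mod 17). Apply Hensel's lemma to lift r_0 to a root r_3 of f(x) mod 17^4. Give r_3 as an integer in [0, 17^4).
r_3 = 9171 (mod 83521)

Hensel's recurrence: r_{i+1} = r_i − f(r_i)·(f′(r_i))^{-1} mod 17^{i+2}, with f′(x) = 2x. Iterate:
  r_0 = 8 (mod 17)
  r_1 = 212 (mod 289)
  r_2 = 4258 (mod 4913)
  r_3 = 9171 (mod 83521)
Final: r_3 = 9171, and one checks f(r_3) ≡ 0 mod 17^4.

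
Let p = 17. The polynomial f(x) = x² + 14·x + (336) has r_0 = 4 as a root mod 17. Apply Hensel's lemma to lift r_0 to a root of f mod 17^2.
r_1 = 38 (mod 289)

Hensel: r_{i+1} = r_i − f(r_i)·(f′(r_i))^{-1} mod 17^{i+2}, f′(x) = 2x + 14. Iterate:
  r_0 = 4 (mod 17)
  r_1 = 38 (mod 289)
Final: r = 38 satisfies f(r) ≡ 0 mod 17^2.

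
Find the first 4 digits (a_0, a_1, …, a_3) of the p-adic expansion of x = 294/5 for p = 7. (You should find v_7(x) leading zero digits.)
(a_0, …, a_3) = (0, 0, 4, 1)

v_7(294/5) = 2, so a_0 = ... = a_1 = 0. Factor out: x = 7^2 · u with u = 6/5 a unit in ℤ_7. Expand u iteratively via a_{v+i} = u_i mod 7, u_{i+1} = (u_i − a_{v+i})/7:
  u_0 = 6/5;  a_2 = 4;  u_1 = (u_0 − 4)/7 = -2/5
  u_1 = -2/5;  a_3 = 1;  u_2 = (u_1 − 1)/7 = -1/5
Digits: (0, 0, 4, 1).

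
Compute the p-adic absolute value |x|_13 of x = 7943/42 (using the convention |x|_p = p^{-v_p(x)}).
|7943/42|_13 = 1/169

Step 1 — compute v_13(x) by factoring powers of 13 out of the numerator and denominator: v_13(7943/42) = 2. Step 2 — apply |x|_p = p^{-v_p(x)} = 13^{-2} = 1/169.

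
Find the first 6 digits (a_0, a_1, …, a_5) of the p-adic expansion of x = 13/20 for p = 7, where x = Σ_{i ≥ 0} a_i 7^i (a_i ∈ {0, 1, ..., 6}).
(a_0, …, a_5) = (1, 1, 3, 2, 0, 1)

v_7(13/20) = 0 (numerator and denominator both coprime to 7), so x ∈ ℤ_7^×. Compute digits iteratively via a_i = x_i mod 7, x_{i+1} = (x_i − a_i)/7, with x_0 = x:
  x_0 = 13/20;  a_0 = 1;  x_1 = (x_0 − 1)/7 = -1/20
  x_1 = -1/20;  a_1 = 1;  x_2 = (x_1 − 1)/7 = -3/20
  x_2 = -3/20;  a_2 = 3;  x_3 = (x_2 − 3)/7 = -9/20
  x_3 = -9/20;  a_3 = 2;  x_4 = (x_3 − 2)/7 = -7/20
  x_4 = -7/20;  a_4 = 0;  x_5 = (x_4 − 0)/7 = -1/20
  x_5 = -1/20;  a_5 = 1;  x_6 = (x_5 − 1)/7 = -3/20
Digits: (1, 1, 3, 2, 0, 1).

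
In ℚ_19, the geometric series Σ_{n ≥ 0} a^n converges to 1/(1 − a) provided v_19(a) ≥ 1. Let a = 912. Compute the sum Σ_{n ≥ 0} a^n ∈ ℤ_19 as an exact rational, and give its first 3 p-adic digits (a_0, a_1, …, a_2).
Σ a^n = 1/(1 − a) = -1/911;  first 3 digits = (1, 10, 7)

v_19(a) = 1 ≥ 1, so the series converges in ℤ_19 to 1/(1 − a) = 1/(1 − 912) = -1/911. Expand this rational in ℤ_19: compute digits iteratively via d_i = x_i mod 19, x_{i+1} = (x_i − d_i)/19. The first 3 digits are (1, 10, 7).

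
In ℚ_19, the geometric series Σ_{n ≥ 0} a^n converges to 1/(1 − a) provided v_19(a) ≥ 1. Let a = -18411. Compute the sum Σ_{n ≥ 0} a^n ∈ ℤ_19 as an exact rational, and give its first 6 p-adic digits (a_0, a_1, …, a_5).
Σ a^n = 1/(1 − a) = 1/18412;  first 6 digits = (1, 0, 6, 16, 16, 3)

v_19(a) = 2 ≥ 1, so the series converges in ℤ_19 to 1/(1 − a) = 1/(1 − (-18411)) = 1/18412. Expand this rational in ℤ_19: compute digits iteratively via d_i = x_i mod 19, x_{i+1} = (x_i − d_i)/19. The first 6 digits are (1, 0, 6, 16, 16, 3).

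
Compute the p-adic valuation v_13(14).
v_13(14) = 0

v_13(n) is the largest exponent k such that 13^k divides n. Factor out: 14 = 13^0 · 14. (Sign doesn't affect v_p.) So v_13(14) = 0.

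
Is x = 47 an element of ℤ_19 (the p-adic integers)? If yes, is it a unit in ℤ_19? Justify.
x ∈ ℤ_19^× (unit); v_19(x) = 0

ℤ_19 = {x ∈ ℚ_19 : v_19(x) ≥ 0} and ℤ_19^× = {x ∈ ℤ_19 : v_19(x) = 0}. Here v_19(47) = v_19(num) − v_19(den) = 0; compare against these criteria.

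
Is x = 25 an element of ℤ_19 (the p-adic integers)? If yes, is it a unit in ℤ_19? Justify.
x ∈ ℤ_19^× (unit); v_19(x) = 0

ℤ_19 = {x ∈ ℚ_19 : v_19(x) ≥ 0} and ℤ_19^× = {x ∈ ℤ_19 : v_19(x) = 0}. Here v_19(25) = v_19(num) − v_19(den) = 0; compare against these criteria.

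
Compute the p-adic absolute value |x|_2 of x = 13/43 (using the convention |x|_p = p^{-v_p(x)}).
|13/43|_2 = 1

Step 1 — compute v_2(x) by factoring powers of 2 out of the numerator and denominator: v_2(13/43) = 0. Step 2 — apply |x|_p = p^{-v_p(x)} = 2^{0} = 1.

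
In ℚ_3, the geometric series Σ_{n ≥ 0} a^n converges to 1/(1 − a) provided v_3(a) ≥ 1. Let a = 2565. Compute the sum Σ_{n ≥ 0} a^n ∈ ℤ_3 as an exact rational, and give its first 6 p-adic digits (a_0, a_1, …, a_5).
Σ a^n = 1/(1 − a) = -1/2564;  first 6 digits = (1, 0, 0, 2, 1, 1)

v_3(a) = 3 ≥ 1, so the series converges in ℤ_3 to 1/(1 − a) = 1/(1 − 2565) = -1/2564. Expand this rational in ℤ_3: compute digits iteratively via d_i = x_i mod 3, x_{i+1} = (x_i − d_i)/3. The first 6 digits are (1, 0, 0, 2, 1, 1).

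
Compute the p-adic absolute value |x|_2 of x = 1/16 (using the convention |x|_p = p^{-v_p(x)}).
|1/16|_2 = 16

Step 1 — compute v_2(x) by factoring powers of 2 out of the numerator and denominator: v_2(1/16) = -4. Step 2 — apply |x|_p = p^{-v_p(x)} = 2^{4} = 16.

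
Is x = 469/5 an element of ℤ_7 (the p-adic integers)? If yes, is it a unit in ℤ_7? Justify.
x ∈ ℤ_7 but not a unit; v_7(x) = 1 > 0

ℤ_7 = {x ∈ ℚ_7 : v_7(x) ≥ 0} and ℤ_7^× = {x ∈ ℤ_7 : v_7(x) = 0}. Here v_7(469/5) = v_7(num) − v_7(den) = 1; compare against these criteria.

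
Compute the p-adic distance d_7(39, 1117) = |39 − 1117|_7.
d_7(39, 1117) = 1/49

Step 1 — x − y = 39 − 1117 = -1078. Step 2 — v_7(-1078) = 2 (factor: -1078 = −(7^2 · 22); the sign does not affect v_p). Step 3 — |x − y|_7 = 7^{-2} = 1/49.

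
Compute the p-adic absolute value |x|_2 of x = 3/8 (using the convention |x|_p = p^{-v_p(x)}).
|3/8|_2 = 8

Step 1 — compute v_2(x) by factoring powers of 2 out of the numerator and denominator: v_2(3/8) = -3. Step 2 — apply |x|_p = p^{-v_p(x)} = 2^{3} = 8.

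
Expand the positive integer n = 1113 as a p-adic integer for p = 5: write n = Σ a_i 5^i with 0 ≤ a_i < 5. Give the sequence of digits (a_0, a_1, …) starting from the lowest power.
(a_0, a_1, …) = (3, 2, 4, 3, 1)

Repeated division by 5 gives the digits low-to-high: 1113 = 3 + 2·5^1 + 4·5^2 + 3·5^3 + 1·5^4. Digit sequence: (3, 2, 4, 3, 1).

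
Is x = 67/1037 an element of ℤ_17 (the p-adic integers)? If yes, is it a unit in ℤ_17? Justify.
x ∉ ℤ_17 (v_17(x) = -1 < 0)

ℤ_17 = {x ∈ ℚ_17 : v_17(x) ≥ 0} and ℤ_17^× = {x ∈ ℤ_17 : v_17(x) = 0}. Here v_17(67/1037) = v_17(num) − v_17(den) = -1; compare against these criteria.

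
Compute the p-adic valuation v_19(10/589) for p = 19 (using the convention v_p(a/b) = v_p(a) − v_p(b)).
v_19(10/589) = -1

Factor powers of 19 from the numerator and denominator of the reduced fraction: 10 = 19^0 · 10 and 589 = 19^1 · 31. Apply v_p(a/b) = v_p(a) − v_p(b): v_19(10/589) = 0 − 1 = -1.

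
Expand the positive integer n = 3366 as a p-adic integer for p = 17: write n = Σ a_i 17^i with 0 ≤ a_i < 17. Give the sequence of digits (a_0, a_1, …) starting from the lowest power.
(a_0, a_1, …) = (0, 11, 11)

Repeated division by 17 gives the digits low-to-high: 3366 = 11·17^1 + 11·17^2. Digit sequence: (0, 11, 11).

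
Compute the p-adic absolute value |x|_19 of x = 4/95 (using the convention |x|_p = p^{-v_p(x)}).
|4/95|_19 = 19

Step 1 — compute v_19(x) by factoring powers of 19 out of the numerator and denominator: v_19(4/95) = -1. Step 2 — apply |x|_p = p^{-v_p(x)} = 19^{1} = 19.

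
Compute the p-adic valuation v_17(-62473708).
v_17(-62473708) = 5

v_17(n) is the largest exponent k such that 17^k divides n. Factor out: -62473708 = -17^5 · 44. (Sign doesn't affect v_p.) So v_17(-62473708) = 5.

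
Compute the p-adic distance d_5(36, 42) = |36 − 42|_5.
d_5(36, 42) = 1

Step 1 — x − y = 36 − 42 = -6. Step 2 — v_5(-6) = 0 (factor: -6 = −(5^0 · 6); the sign does not affect v_p). Step 3 — |x − y|_5 = 5^{0} = 1.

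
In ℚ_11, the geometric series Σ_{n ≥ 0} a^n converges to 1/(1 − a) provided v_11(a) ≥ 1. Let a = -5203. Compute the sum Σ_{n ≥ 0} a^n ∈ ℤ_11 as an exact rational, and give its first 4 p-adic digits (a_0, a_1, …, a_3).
Σ a^n = 1/(1 − a) = 1/5204;  first 4 digits = (1, 0, 1, 7)

v_11(a) = 2 ≥ 1, so the series converges in ℤ_11 to 1/(1 − a) = 1/(1 − (-5203)) = 1/5204. Expand this rational in ℤ_11: compute digits iteratively via d_i = x_i mod 11, x_{i+1} = (x_i − d_i)/11. The first 4 digits are (1, 0, 1, 7).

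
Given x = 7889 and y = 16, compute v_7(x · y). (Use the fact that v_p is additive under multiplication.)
v_7(126224) = 3

v_p(x) = 3 (factor: 7889 = 7^3 · 23); v_p(y) = 0 (factor: 16 = 7^0 · 16). Additivity: v_p(xy) = v_p(x) + v_p(y) = 3 + 0 = 3. (Direct check: xy = 126224 = 7^3 · (368).)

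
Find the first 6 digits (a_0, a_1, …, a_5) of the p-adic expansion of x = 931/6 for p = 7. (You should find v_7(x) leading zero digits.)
(a_0, …, a_5) = (0, 0, 2, 6, 5, 5)

v_7(931/6) = 2, so a_0 = ... = a_1 = 0. Factor out: x = 7^2 · u with u = 19/6 a unit in ℤ_7. Expand u iteratively via a_{v+i} = u_i mod 7, u_{i+1} = (u_i − a_{v+i})/7:
  u_0 = 19/6;  a_2 = 2;  u_1 = (u_0 − 2)/7 = 1/6
  u_1 = 1/6;  a_3 = 6;  u_2 = (u_1 − 6)/7 = -5/6
  u_2 = -5/6;  a_4 = 5;  u_3 = (u_2 − 5)/7 = -5/6
  u_3 = -5/6;  a_5 = 5;  u_4 = (u_3 − 5)/7 = -5/6
Digits: (0, 0, 2, 6, 5, 5).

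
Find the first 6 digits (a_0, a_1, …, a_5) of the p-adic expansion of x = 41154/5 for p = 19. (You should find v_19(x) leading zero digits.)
(a_0, …, a_5) = (0, 0, 0, 5, 15, 3)

v_19(41154/5) = 3, so a_0 = ... = a_2 = 0. Factor out: x = 19^3 · u with u = 6/5 a unit in ℤ_19. Expand u iteratively via a_{v+i} = u_i mod 19, u_{i+1} = (u_i − a_{v+i})/19:
  u_0 = 6/5;  a_3 = 5;  u_1 = (u_0 − 5)/19 = -1/5
  u_1 = -1/5;  a_4 = 15;  u_2 = (u_1 − 15)/19 = -4/5
  u_2 = -4/5;  a_5 = 3;  u_3 = (u_2 − 3)/19 = -1/5
Digits: (0, 0, 0, 5, 15, 3).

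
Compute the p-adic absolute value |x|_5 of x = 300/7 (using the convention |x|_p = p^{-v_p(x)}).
|300/7|_5 = 1/25

Step 1 — compute v_5(x) by factoring powers of 5 out of the numerator and denominator: v_5(300/7) = 2. Step 2 — apply |x|_p = p^{-v_p(x)} = 5^{-2} = 1/25.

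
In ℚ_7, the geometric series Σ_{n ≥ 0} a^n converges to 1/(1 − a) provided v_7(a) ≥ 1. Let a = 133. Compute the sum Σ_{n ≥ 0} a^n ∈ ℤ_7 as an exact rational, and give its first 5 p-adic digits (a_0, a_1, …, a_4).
Σ a^n = 1/(1 − a) = -1/132;  first 5 digits = (1, 5, 6, 1, 2)

v_7(a) = 1 ≥ 1, so the series converges in ℤ_7 to 1/(1 − a) = 1/(1 − 133) = -1/132. Expand this rational in ℤ_7: compute digits iteratively via d_i = x_i mod 7, x_{i+1} = (x_i − d_i)/7. The first 5 digits are (1, 5, 6, 1, 2).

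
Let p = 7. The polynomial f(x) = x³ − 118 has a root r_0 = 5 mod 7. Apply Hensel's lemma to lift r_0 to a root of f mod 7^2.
r_1 = 33 (mod 49)

Hensel: r_{i+1} = r_i − f(r_i)/f′(r_i) mod 7^{i+2}, where f′(x) = 3x². Iterate:
  r_0 = 5 (mod 7)
  r_1 = 33 (mod 49)
Final: r = 33 with f(r) ≡ 0 mod 7^2.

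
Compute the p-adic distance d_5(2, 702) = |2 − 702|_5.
d_5(2, 702) = 1/25

Step 1 — x − y = 2 − 702 = -700. Step 2 — v_5(-700) = 2 (factor: -700 = −(5^2 · 28); the sign does not affect v_p). Step 3 — |x − y|_5 = 5^{-2} = 1/25.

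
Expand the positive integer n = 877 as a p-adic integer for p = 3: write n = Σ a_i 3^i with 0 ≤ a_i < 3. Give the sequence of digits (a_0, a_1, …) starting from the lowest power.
(a_0, a_1, …) = (1, 1, 1, 2, 1, 0, 1)

Repeated division by 3 gives the digits low-to-high: 877 = 1 + 1·3^1 + 1·3^2 + 2·3^3 + 1·3^4 + 1·3^6. Digit sequence: (1, 1, 1, 2, 1, 0, 1).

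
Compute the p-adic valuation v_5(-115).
v_5(-115) = 1

v_5(n) is the largest exponent k such that 5^k divides n. Factor out: -115 = -5^1 · 23. (Sign doesn't affect v_p.) So v_5(-115) = 1.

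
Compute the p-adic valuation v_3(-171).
v_3(-171) = 2

v_3(n) is the largest exponent k such that 3^k divides n. Factor out: -171 = -3^2 · 19. (Sign doesn't affect v_p.) So v_3(-171) = 2.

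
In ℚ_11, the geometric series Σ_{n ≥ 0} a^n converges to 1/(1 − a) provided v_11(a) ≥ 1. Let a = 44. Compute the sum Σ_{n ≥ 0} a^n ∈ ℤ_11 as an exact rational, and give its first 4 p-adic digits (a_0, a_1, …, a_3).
Σ a^n = 1/(1 − a) = -1/43;  first 4 digits = (1, 4, 5, 10)

v_11(a) = 1 ≥ 1, so the series converges in ℤ_11 to 1/(1 − a) = 1/(1 − 44) = -1/43. Expand this rational in ℤ_11: compute digits iteratively via d_i = x_i mod 11, x_{i+1} = (x_i − d_i)/11. The first 4 digits are (1, 4, 5, 10).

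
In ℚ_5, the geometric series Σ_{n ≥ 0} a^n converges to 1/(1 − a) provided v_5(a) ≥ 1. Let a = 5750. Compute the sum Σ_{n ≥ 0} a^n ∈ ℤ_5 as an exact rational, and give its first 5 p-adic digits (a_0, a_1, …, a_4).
Σ a^n = 1/(1 − a) = -1/5749;  first 5 digits = (1, 0, 0, 1, 4)

v_5(a) = 3 ≥ 1, so the series converges in ℤ_5 to 1/(1 − a) = 1/(1 − 5750) = -1/5749. Expand this rational in ℤ_5: compute digits iteratively via d_i = x_i mod 5, x_{i+1} = (x_i − d_i)/5. The first 5 digits are (1, 0, 0, 1, 4).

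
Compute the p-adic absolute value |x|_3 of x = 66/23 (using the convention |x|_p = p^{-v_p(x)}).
|66/23|_3 = 1/3

Step 1 — compute v_3(x) by factoring powers of 3 out of the numerator and denominator: v_3(66/23) = 1. Step 2 — apply |x|_p = p^{-v_p(x)} = 3^{-1} = 1/3.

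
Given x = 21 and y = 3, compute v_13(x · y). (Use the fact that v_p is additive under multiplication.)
v_13(63) = 0

v_p(x) = 0 (factor: 21 = 13^0 · 21); v_p(y) = 0 (factor: 3 = 13^0 · 3). Additivity: v_p(xy) = v_p(x) + v_p(y) = 0 + 0 = 0. (Direct check: xy = 63 = 13^0 · (63).)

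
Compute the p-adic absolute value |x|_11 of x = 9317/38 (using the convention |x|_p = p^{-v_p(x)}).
|9317/38|_11 = 1/1331

Step 1 — compute v_11(x) by factoring powers of 11 out of the numerator and denominator: v_11(9317/38) = 3. Step 2 — apply |x|_p = p^{-v_p(x)} = 11^{-3} = 1/1331.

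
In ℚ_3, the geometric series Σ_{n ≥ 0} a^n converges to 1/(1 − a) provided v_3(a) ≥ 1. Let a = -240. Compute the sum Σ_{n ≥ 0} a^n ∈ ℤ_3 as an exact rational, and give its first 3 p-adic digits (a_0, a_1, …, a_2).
Σ a^n = 1/(1 − a) = 1/241;  first 3 digits = (1, 1, 1)

v_3(a) = 1 ≥ 1, so the series converges in ℤ_3 to 1/(1 − a) = 1/(1 − (-240)) = 1/241. Expand this rational in ℤ_3: compute digits iteratively via d_i = x_i mod 3, x_{i+1} = (x_i − d_i)/3. The first 3 digits are (1, 1, 1).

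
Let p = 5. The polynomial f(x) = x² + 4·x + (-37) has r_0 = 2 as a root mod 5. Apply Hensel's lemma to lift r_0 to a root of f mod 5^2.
r_1 = 2 (mod 25)

Hensel: r_{i+1} = r_i − f(r_i)·(f′(r_i))^{-1} mod 5^{i+2}, f′(x) = 2x + 4. Iterate:
  r_0 = 2 (mod 5)
  r_1 = 2 (mod 25)
Final: r = 2 satisfies f(r) ≡ 0 mod 5^2.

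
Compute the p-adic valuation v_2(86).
v_2(86) = 1

v_2(n) is the largest exponent k such that 2^k divides n. Factor out: 86 = 2^1 · 43. (Sign doesn't affect v_p.) So v_2(86) = 1.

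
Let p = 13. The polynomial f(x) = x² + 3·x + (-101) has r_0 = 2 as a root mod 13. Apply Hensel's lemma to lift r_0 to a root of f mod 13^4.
r_3 = 21647 (mod 28561)

Hensel: r_{i+1} = r_i − f(r_i)·(f′(r_i))^{-1} mod 13^{i+2}, f′(x) = 2x + 3. Iterate:
  r_0 = 2 (mod 13)
  r_1 = 15 (mod 169)
  r_2 = 1874 (mod 2197)
  r_3 = 21647 (mod 28561)
Final: r = 21647 satisfies f(r) ≡ 0 mod 13^4.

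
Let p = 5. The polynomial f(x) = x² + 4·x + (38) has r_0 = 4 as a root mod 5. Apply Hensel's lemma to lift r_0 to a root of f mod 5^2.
r_1 = 19 (mod 25)

Hensel: r_{i+1} = r_i − f(r_i)·(f′(r_i))^{-1} mod 5^{i+2}, f′(x) = 2x + 4. Iterate:
  r_0 = 4 (mod 5)
  r_1 = 19 (mod 25)
Final: r = 19 satisfies f(r) ≡ 0 mod 5^2.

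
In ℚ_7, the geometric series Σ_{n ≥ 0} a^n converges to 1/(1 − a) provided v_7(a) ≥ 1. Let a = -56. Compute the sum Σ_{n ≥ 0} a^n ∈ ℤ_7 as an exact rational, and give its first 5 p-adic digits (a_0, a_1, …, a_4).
Σ a^n = 1/(1 − a) = 1/57;  first 5 digits = (1, 6, 6, 0, 6)

v_7(a) = 1 ≥ 1, so the series converges in ℤ_7 to 1/(1 − a) = 1/(1 − (-56)) = 1/57. Expand this rational in ℤ_7: compute digits iteratively via d_i = x_i mod 7, x_{i+1} = (x_i − d_i)/7. The first 5 digits are (1, 6, 6, 0, 6).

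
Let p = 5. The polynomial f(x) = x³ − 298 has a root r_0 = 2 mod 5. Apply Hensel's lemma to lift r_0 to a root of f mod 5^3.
r_2 = 97 (mod 125)

Hensel: r_{i+1} = r_i − f(r_i)/f′(r_i) mod 5^{i+2}, where f′(x) = 3x². Iterate:
  r_0 = 2 (mod 5)
  r_1 = 22 (mod 25)
  r_2 = 97 (mod 125)
Final: r = 97 with f(r) ≡ 0 mod 5^3.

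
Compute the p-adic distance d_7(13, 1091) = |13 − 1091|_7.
d_7(13, 1091) = 1/49

Step 1 — x − y = 13 − 1091 = -1078. Step 2 — v_7(-1078) = 2 (factor: -1078 = −(7^2 · 22); the sign does not affect v_p). Step 3 — |x − y|_7 = 7^{-2} = 1/49.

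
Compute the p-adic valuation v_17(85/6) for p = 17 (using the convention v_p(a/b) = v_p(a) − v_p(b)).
v_17(85/6) = 1

Factor powers of 17 from the numerator and denominator of the reduced fraction: 85 = 17^1 · 5 and 6 = 17^0 · 6. Apply v_p(a/b) = v_p(a) − v_p(b): v_17(85/6) = 1 − 0 = 1.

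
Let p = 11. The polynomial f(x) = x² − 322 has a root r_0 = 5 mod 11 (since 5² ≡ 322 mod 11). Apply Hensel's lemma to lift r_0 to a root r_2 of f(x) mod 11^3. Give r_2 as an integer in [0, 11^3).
r_2 = 797 (mod 1331)

Hensel's recurrence: r_{i+1} = r_i − f(r_i)·(f′(r_i))^{-1} mod 11^{i+2}, with f′(x) = 2x. Iterate:
  r_0 = 5 (mod 11)
  r_1 = 71 (mod 121)
  r_2 = 797 (mod 1331)
Final: r_2 = 797, and one checks f(r_2) ≡ 0 mod 11^3.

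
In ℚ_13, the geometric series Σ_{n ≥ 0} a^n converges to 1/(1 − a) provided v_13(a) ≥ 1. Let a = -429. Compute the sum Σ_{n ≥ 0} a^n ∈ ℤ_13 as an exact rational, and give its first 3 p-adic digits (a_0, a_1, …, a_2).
Σ a^n = 1/(1 − a) = 1/430;  first 3 digits = (1, 6, 7)

v_13(a) = 1 ≥ 1, so the series converges in ℤ_13 to 1/(1 − a) = 1/(1 − (-429)) = 1/430. Expand this rational in ℤ_13: compute digits iteratively via d_i = x_i mod 13, x_{i+1} = (x_i − d_i)/13. The first 3 digits are (1, 6, 7).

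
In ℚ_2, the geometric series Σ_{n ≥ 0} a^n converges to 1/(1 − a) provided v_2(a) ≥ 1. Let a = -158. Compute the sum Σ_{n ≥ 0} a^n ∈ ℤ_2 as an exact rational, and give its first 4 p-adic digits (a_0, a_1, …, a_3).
Σ a^n = 1/(1 − a) = 1/159;  first 4 digits = (1, 1, 1, 1)

v_2(a) = 1 ≥ 1, so the series converges in ℤ_2 to 1/(1 − a) = 1/(1 − (-158)) = 1/159. Expand this rational in ℤ_2: compute digits iteratively via d_i = x_i mod 2, x_{i+1} = (x_i − d_i)/2. The first 4 digits are (1, 1, 1, 1).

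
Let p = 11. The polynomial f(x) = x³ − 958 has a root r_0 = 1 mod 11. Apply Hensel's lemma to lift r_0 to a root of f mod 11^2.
r_1 = 78 (mod 121)

Hensel: r_{i+1} = r_i − f(r_i)/f′(r_i) mod 11^{i+2}, where f′(x) = 3x². Iterate:
  r_0 = 1 (mod 11)
  r_1 = 78 (mod 121)
Final: r = 78 with f(r) ≡ 0 mod 11^2.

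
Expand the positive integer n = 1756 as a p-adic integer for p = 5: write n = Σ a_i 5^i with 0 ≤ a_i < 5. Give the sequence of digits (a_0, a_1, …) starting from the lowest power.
(a_0, a_1, …) = (1, 1, 0, 4, 2)

Repeated division by 5 gives the digits low-to-high: 1756 = 1 + 1·5^1 + 4·5^3 + 2·5^4. Digit sequence: (1, 1, 0, 4, 2).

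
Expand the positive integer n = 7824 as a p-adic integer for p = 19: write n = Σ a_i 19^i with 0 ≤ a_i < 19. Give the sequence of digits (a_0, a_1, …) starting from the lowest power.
(a_0, a_1, …) = (15, 12, 2, 1)

Repeated division by 19 gives the digits low-to-high: 7824 = 15 + 12·19^1 + 2·19^2 + 1·19^3. Digit sequence: (15, 12, 2, 1).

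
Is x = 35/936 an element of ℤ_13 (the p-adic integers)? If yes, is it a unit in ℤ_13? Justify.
x ∉ ℤ_13 (v_13(x) = -1 < 0)

ℤ_13 = {x ∈ ℚ_13 : v_13(x) ≥ 0} and ℤ_13^× = {x ∈ ℤ_13 : v_13(x) = 0}. Here v_13(35/936) = v_13(num) − v_13(den) = -1; compare against these criteria.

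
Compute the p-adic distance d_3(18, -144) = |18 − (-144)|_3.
d_3(18, -144) = 1/81

Step 1 — x − y = 18 − (-144) = 162. Step 2 — v_3(162) = 4 (factor: 162 = (3^4 · 2); the sign does not affect v_p). Step 3 — |x − y|_3 = 3^{-4} = 1/81.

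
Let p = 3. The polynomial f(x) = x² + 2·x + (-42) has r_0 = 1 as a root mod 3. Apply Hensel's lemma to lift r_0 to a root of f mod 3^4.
r_3 = 22 (mod 81)

Hensel: r_{i+1} = r_i − f(r_i)·(f′(r_i))^{-1} mod 3^{i+2}, f′(x) = 2x + 2. Iterate:
  r_0 = 1 (mod 3)
  r_1 = 4 (mod 9)
  r_2 = 22 (mod 27)
  r_3 = 22 (mod 81)
Final: r = 22 satisfies f(r) ≡ 0 mod 3^4.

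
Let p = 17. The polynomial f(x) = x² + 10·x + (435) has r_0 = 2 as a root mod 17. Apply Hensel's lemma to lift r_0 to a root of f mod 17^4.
r_3 = 23564 (mod 83521)

Hensel: r_{i+1} = r_i − f(r_i)·(f′(r_i))^{-1} mod 17^{i+2}, f′(x) = 2x + 10. Iterate:
  r_0 = 2 (mod 17)
  r_1 = 155 (mod 289)
  r_2 = 3912 (mod 4913)
  r_3 = 23564 (mod 83521)
Final: r = 23564 satisfies f(r) ≡ 0 mod 17^4.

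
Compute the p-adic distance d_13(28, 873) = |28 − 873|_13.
d_13(28, 873) = 1/169

Step 1 — x − y = 28 − 873 = -845. Step 2 — v_13(-845) = 2 (factor: -845 = −(13^2 · 5); the sign does not affect v_p). Step 3 — |x − y|_13 = 13^{-2} = 1/169.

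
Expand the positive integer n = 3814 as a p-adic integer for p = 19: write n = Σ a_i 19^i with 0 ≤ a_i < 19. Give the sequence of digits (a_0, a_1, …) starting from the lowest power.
(a_0, a_1, …) = (14, 10, 10)

Repeated division by 19 gives the digits low-to-high: 3814 = 14 + 10·19^1 + 10·19^2. Digit sequence: (14, 10, 10).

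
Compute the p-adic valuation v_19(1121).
v_19(1121) = 1

v_19(n) is the largest exponent k such that 19^k divides n. Factor out: 1121 = 19^1 · 59. (Sign doesn't affect v_p.) So v_19(1121) = 1.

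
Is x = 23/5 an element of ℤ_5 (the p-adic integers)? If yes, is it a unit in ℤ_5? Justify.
x ∉ ℤ_5 (v_5(x) = -1 < 0)

ℤ_5 = {x ∈ ℚ_5 : v_5(x) ≥ 0} and ℤ_5^× = {x ∈ ℤ_5 : v_5(x) = 0}. Here v_5(23/5) = v_5(num) − v_5(den) = -1; compare against these criteria.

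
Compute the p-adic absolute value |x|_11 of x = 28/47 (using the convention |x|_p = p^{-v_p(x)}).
|28/47|_11 = 1

Step 1 — compute v_11(x) by factoring powers of 11 out of the numerator and denominator: v_11(28/47) = 0. Step 2 — apply |x|_p = p^{-v_p(x)} = 11^{0} = 1.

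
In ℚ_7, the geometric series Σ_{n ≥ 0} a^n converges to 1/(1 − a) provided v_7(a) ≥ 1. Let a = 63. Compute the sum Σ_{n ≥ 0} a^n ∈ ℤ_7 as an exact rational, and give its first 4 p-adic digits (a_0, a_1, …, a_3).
Σ a^n = 1/(1 − a) = -1/62;  first 4 digits = (1, 2, 5, 5)

v_7(a) = 1 ≥ 1, so the series converges in ℤ_7 to 1/(1 − a) = 1/(1 − 63) = -1/62. Expand this rational in ℤ_7: compute digits iteratively via d_i = x_i mod 7, x_{i+1} = (x_i − d_i)/7. The first 4 digits are (1, 2, 5, 5).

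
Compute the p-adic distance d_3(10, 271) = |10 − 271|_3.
d_3(10, 271) = 1/9

Step 1 — x − y = 10 − 271 = -261. Step 2 — v_3(-261) = 2 (factor: -261 = −(3^2 · 29); the sign does not affect v_p). Step 3 — |x − y|_3 = 3^{-2} = 1/9.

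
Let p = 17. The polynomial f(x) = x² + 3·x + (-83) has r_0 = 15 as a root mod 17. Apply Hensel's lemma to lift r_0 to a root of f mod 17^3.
r_2 = 2225 (mod 4913)

Hensel: r_{i+1} = r_i − f(r_i)·(f′(r_i))^{-1} mod 17^{i+2}, f′(x) = 2x + 3. Iterate:
  r_0 = 15 (mod 17)
  r_1 = 202 (mod 289)
  r_2 = 2225 (mod 4913)
Final: r = 2225 satisfies f(r) ≡ 0 mod 17^3.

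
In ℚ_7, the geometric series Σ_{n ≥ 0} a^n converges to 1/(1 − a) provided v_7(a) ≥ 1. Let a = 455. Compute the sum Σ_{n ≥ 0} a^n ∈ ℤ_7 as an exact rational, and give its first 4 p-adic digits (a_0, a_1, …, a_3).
Σ a^n = 1/(1 − a) = -1/454;  first 4 digits = (1, 2, 6, 3)

v_7(a) = 1 ≥ 1, so the series converges in ℤ_7 to 1/(1 − a) = 1/(1 − 455) = -1/454. Expand this rational in ℤ_7: compute digits iteratively via d_i = x_i mod 7, x_{i+1} = (x_i − d_i)/7. The first 4 digits are (1, 2, 6, 3).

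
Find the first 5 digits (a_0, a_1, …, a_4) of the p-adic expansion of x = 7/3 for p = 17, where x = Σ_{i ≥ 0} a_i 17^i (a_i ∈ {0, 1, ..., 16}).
(a_0, …, a_4) = (8, 11, 5, 11, 5)

v_17(7/3) = 0 (numerator and denominator both coprime to 17), so x ∈ ℤ_17^×. Compute digits iteratively via a_i = x_i mod 17, x_{i+1} = (x_i − a_i)/17, with x_0 = x:
  x_0 = 7/3;  a_0 = 8;  x_1 = (x_0 − 8)/17 = -1/3
  x_1 = -1/3;  a_1 = 11;  x_2 = (x_1 − 11)/17 = -2/3
  x_2 = -2/3;  a_2 = 5;  x_3 = (x_2 − 5)/17 = -1/3
  x_3 = -1/3;  a_3 = 11;  x_4 = (x_3 − 11)/17 = -2/3
  x_4 = -2/3;  a_4 = 5;  x_5 = (x_4 − 5)/17 = -1/3
Digits: (8, 11, 5, 11, 5).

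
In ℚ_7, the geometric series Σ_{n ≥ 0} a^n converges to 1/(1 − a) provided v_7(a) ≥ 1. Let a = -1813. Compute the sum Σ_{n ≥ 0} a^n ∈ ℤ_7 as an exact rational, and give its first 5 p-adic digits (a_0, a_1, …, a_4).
Σ a^n = 1/(1 − a) = 1/1814;  first 5 digits = (1, 0, 5, 1, 3)

v_7(a) = 2 ≥ 1, so the series converges in ℤ_7 to 1/(1 − a) = 1/(1 − (-1813)) = 1/1814. Expand this rational in ℤ_7: compute digits iteratively via d_i = x_i mod 7, x_{i+1} = (x_i − d_i)/7. The first 5 digits are (1, 0, 5, 1, 3).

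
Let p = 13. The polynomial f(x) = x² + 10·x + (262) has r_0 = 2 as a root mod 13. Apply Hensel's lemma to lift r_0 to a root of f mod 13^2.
r_1 = 54 (mod 169)

Hensel: r_{i+1} = r_i − f(r_i)·(f′(r_i))^{-1} mod 13^{i+2}, f′(x) = 2x + 10. Iterate:
  r_0 = 2 (mod 13)
  r_1 = 54 (mod 169)
Final: r = 54 satisfies f(r) ≡ 0 mod 13^2.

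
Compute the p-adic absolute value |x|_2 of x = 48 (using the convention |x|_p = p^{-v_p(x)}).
|48|_2 = 1/16

Step 1 — compute v_2(x) by factoring powers of 2 out of the numerator and denominator: v_2(48) = 4. Step 2 — apply |x|_p = p^{-v_p(x)} = 2^{-4} = 1/16.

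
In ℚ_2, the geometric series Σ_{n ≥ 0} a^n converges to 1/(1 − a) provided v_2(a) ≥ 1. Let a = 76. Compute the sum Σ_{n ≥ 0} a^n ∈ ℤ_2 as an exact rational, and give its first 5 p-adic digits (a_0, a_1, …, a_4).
Σ a^n = 1/(1 − a) = -1/75;  first 5 digits = (1, 0, 1, 1, 1)

v_2(a) = 2 ≥ 1, so the series converges in ℤ_2 to 1/(1 − a) = 1/(1 − 76) = -1/75. Expand this rational in ℤ_2: compute digits iteratively via d_i = x_i mod 2, x_{i+1} = (x_i − d_i)/2. The first 5 digits are (1, 0, 1, 1, 1).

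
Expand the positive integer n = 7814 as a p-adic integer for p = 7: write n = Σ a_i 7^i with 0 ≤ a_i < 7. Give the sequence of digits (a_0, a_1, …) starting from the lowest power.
(a_0, a_1, …) = (2, 3, 5, 1, 3)

Repeated division by 7 gives the digits low-to-high: 7814 = 2 + 3·7^1 + 5·7^2 + 1·7^3 + 3·7^4. Digit sequence: (2, 3, 5, 1, 3).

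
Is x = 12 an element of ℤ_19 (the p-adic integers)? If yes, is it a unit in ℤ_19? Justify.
x ∈ ℤ_19^× (unit); v_19(x) = 0

ℤ_19 = {x ∈ ℚ_19 : v_19(x) ≥ 0} and ℤ_19^× = {x ∈ ℤ_19 : v_19(x) = 0}. Here v_19(12) = v_19(num) − v_19(den) = 0; compare against these criteria.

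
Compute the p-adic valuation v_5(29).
v_5(29) = 0

v_5(n) is the largest exponent k such that 5^k divides n. Factor out: 29 = 5^0 · 29. (Sign doesn't affect v_p.) So v_5(29) = 0.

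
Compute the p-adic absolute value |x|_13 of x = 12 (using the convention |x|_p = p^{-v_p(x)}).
|12|_13 = 1

Step 1 — compute v_13(x) by factoring powers of 13 out of the numerator and denominator: v_13(12) = 0. Step 2 — apply |x|_p = p^{-v_p(x)} = 13^{0} = 1.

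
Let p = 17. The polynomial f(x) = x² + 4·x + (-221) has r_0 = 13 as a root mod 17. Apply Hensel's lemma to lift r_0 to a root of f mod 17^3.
r_2 = 13 (mod 4913)

Hensel: r_{i+1} = r_i − f(r_i)·(f′(r_i))^{-1} mod 17^{i+2}, f′(x) = 2x + 4. Iterate:
  r_0 = 13 (mod 17)
  r_1 = 13 (mod 289)
  r_2 = 13 (mod 4913)
Final: r = 13 satisfies f(r) ≡ 0 mod 17^3.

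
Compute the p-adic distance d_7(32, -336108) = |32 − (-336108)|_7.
d_7(32, -336108) = 1/16807

Step 1 — x − y = 32 − (-336108) = 336140. Step 2 — v_7(336140) = 5 (factor: 336140 = (7^5 · 20); the sign does not affect v_p). Step 3 — |x − y|_7 = 7^{-5} = 1/16807.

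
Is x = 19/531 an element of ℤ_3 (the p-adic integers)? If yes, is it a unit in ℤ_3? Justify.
x ∉ ℤ_3 (v_3(x) = -2 < 0)

ℤ_3 = {x ∈ ℚ_3 : v_3(x) ≥ 0} and ℤ_3^× = {x ∈ ℤ_3 : v_3(x) = 0}. Here v_3(19/531) = v_3(num) − v_3(den) = -2; compare against these criteria.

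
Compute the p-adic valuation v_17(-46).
v_17(-46) = 0

v_17(n) is the largest exponent k such that 17^k divides n. Factor out: -46 = -17^0 · 46. (Sign doesn't affect v_p.) So v_17(-46) = 0.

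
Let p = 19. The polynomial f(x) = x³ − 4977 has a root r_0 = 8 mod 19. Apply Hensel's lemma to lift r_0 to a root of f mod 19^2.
r_1 = 255 (mod 361)

Hensel: r_{i+1} = r_i − f(r_i)/f′(r_i) mod 19^{i+2}, where f′(x) = 3x². Iterate:
  r_0 = 8 (mod 19)
  r_1 = 255 (mod 361)
Final: r = 255 with f(r) ≡ 0 mod 19^2.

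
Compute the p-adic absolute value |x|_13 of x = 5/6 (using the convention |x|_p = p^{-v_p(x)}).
|5/6|_13 = 1

Step 1 — compute v_13(x) by factoring powers of 13 out of the numerator and denominator: v_13(5/6) = 0. Step 2 — apply |x|_p = p^{-v_p(x)} = 13^{0} = 1.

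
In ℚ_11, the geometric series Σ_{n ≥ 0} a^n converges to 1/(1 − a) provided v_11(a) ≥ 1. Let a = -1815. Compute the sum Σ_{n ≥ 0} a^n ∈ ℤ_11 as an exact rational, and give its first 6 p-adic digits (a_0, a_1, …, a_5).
Σ a^n = 1/(1 − a) = 1/1816;  first 6 digits = (1, 0, 7, 9, 4, 9)

v_11(a) = 2 ≥ 1, so the series converges in ℤ_11 to 1/(1 − a) = 1/(1 − (-1815)) = 1/1816. Expand this rational in ℤ_11: compute digits iteratively via d_i = x_i mod 11, x_{i+1} = (x_i − d_i)/11. The first 6 digits are (1, 0, 7, 9, 4, 9).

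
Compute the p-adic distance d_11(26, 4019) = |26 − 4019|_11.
d_11(26, 4019) = 1/1331

Step 1 — x − y = 26 − 4019 = -3993. Step 2 — v_11(-3993) = 3 (factor: -3993 = −(11^3 · 3); the sign does not affect v_p). Step 3 — |x − y|_11 = 11^{-3} = 1/1331.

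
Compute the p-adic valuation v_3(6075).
v_3(6075) = 5

v_3(n) is the largest exponent k such that 3^k divides n. Factor out: 6075 = 3^5 · 25. (Sign doesn't affect v_p.) So v_3(6075) = 5.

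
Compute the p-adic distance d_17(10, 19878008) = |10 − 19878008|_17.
d_17(10, 19878008) = 1/1419857

Step 1 — x − y = 10 − 19878008 = -19877998. Step 2 — v_17(-19877998) = 5 (factor: -19877998 = −(17^5 · 14); the sign does not affect v_p). Step 3 — |x − y|_17 = 17^{-5} = 1/1419857.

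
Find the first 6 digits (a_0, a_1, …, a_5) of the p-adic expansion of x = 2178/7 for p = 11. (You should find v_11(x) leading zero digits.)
(a_0, …, a_5) = (0, 0, 1, 8, 4, 9)

v_11(2178/7) = 2, so a_0 = ... = a_1 = 0. Factor out: x = 11^2 · u with u = 18/7 a unit in ℤ_11. Expand u iteratively via a_{v+i} = u_i mod 11, u_{i+1} = (u_i − a_{v+i})/11:
  u_0 = 18/7;  a_2 = 1;  u_1 = (u_0 − 1)/11 = 1/7
  u_1 = 1/7;  a_3 = 8;  u_2 = (u_1 − 8)/11 = -5/7
  u_2 = -5/7;  a_4 = 4;  u_3 = (u_2 − 4)/11 = -3/7
  u_3 = -3/7;  a_5 = 9;  u_4 = (u_3 − 9)/11 = -6/7
Digits: (0, 0, 1, 8, 4, 9).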